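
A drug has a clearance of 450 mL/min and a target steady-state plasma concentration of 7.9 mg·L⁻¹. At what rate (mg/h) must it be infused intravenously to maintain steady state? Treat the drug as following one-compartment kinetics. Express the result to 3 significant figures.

213 mg/h

Convert clearance: 450 mL/min × 60 min/h ÷ 1000 mL/L = 27.00 L/h
At steady state, infusion rate equals elimination rate: rate in = CL × Css.
R₀ = 27.00 × 7.9 = 213.3 mg/h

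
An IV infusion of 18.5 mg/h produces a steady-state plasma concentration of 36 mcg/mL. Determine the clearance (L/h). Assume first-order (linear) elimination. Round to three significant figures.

0.514 L/h

At steady state, infusion rate = CL × Css, so CL = rate / Css.
CL = 18.5 / 36 = 0.5139 L/h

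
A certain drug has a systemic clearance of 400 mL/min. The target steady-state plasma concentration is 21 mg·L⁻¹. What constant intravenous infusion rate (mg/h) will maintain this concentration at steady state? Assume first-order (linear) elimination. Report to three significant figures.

CL = 400 mL/min × 60/1000 = 24.00 L/h
R₀ = 24.00 × 21 = 504.0 mg/h

504 mg/h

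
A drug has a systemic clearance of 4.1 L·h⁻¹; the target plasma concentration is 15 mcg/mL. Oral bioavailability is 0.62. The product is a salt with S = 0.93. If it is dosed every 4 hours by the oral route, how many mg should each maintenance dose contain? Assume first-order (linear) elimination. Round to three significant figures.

D = CL × Css × τ / F / S = 4.100 × 15 × 4 / 0.62 / 0.93 = 426.6 mg

427 mg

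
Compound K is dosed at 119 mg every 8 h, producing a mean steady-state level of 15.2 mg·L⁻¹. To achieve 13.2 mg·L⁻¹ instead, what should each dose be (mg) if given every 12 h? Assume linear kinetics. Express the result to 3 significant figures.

155 mg

With linear kinetics, Css is proportional to dose rate (D/τ) at fixed clearance.
D₂ = D₁ × (Css,target / Css,current) × (τ₂/τ₁) = 119 × (13.2/15.2) × (12/8) = 155.0 mg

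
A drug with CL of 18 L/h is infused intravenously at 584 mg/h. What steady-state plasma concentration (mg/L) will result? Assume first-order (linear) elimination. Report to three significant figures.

Css = rate / CL = 584 / 18.00 = 32.44 mg/L

32.4 mg/L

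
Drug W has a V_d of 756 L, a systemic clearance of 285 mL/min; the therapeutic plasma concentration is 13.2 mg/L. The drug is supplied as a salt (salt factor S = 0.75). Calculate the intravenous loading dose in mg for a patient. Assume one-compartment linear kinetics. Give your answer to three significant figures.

LD = Vd × C / S = 756.0 × 13.20 / 0.75 = 13310 mg

13300 mg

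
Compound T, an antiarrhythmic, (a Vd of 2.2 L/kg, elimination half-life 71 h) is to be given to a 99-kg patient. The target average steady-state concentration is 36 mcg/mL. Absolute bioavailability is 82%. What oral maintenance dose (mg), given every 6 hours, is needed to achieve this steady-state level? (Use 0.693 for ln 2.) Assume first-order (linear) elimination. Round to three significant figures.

Vd = 2.2 L/kg × 99 kg = 217.8 L
CL = ln 2 · Vd / t½ = 0.693 × 217.8 / 71 = 2.126 L/h
D = CL × Css × τ / F = 2.126 × 36 × 6 / 0.82 = 560.0 mg

560 mg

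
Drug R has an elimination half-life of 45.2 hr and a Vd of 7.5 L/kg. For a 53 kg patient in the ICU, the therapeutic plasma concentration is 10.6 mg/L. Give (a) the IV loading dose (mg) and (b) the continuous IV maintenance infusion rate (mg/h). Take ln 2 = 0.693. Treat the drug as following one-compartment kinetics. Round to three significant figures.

Total Vd = 7.5 × 53 = 397.5 L
LD = Vd × C = 397.5 × 10.6 = 4214 mg
CL = 0.693 × Vd / t½ = 0.693 × 397.5 / 45.2 = 6.094 L/h
Infusion rate = CL × Css = 6.094 × 10.6 = 64.60 mg/h

(a) 4210 mg; (b) 64.6 mg/h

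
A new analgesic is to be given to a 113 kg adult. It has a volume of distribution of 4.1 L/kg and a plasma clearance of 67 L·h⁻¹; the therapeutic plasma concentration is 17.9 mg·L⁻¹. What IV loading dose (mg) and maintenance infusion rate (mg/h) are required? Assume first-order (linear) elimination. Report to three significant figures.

Total Vd = 4.1 × 113 = 463.3 L
Loading dose = Vd × C = 463.3 × 17.9 = 8293 mg
Infusion rate = 67.00 L/h × 17.9 mg/L = 1199 mg/h

(a) 8290 mg; (b) 1200 mg/h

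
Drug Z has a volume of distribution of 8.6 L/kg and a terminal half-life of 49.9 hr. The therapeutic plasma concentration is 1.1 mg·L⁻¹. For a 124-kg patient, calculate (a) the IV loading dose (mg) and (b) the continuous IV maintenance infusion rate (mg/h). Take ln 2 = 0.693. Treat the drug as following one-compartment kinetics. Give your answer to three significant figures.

(a) 1170 mg; (b) 16.3 mg/h

Total Vd = 8.6 × 124 = 1066 L
LD = Vd × C = 1066 × 1.1 = 1173 mg
CL = 0.693 × Vd / t½ = 0.693 × 1066 / 49.9 = 14.80 L/h
Infusion rate = CL × Css = 14.80 × 1.1 = 16.28 mg/h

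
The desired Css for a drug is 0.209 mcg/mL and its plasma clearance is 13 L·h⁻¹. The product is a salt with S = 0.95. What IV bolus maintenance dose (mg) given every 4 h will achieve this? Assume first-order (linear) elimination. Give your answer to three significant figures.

D = CL × Css × τ / S = 13.00 × 0.209 × 4 / 0.95 = 11.44 mg

11.4 mg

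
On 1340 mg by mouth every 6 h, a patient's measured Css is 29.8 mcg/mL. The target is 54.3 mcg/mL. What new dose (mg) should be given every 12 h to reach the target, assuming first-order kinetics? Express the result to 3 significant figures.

With linear kinetics, Css is proportional to dose rate (D/τ) at fixed clearance.
D₂ = D₁ × (Css,target / Css,current) × (τ₂/τ₁) = 1340 × (54.3/29.8) × (12/6) = 4883 mg

4880 mg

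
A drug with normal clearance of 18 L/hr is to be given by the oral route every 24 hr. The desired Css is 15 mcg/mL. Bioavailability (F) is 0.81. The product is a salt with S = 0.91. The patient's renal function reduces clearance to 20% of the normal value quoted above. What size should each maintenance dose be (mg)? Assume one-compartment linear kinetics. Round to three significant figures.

1760 mg

Patient clearance = 0.2 × 18.00 = 3.600 L/h
At steady state, dose per interval replaces the amount cleared in that interval: F·S·D/τ = CL·Css.
D = CL × Css × τ / F / S = 3.600 × 15 × 24 / 0.81 / 0.91 = 1758 mg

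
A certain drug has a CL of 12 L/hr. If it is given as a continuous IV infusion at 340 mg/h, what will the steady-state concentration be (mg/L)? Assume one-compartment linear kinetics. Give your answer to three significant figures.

28.3 mg/L

Css = rate / CL = 340 / 12.00 = 28.33 mg/L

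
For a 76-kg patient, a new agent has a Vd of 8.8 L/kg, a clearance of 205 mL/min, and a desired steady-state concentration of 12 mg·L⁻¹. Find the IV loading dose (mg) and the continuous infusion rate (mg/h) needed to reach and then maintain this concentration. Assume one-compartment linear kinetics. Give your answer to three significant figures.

(a) 8030 mg; (b) 148 mg/h

Total Vd = 8.8 × 76 = 668.8 L
Loading dose = Vd × C = 668.8 × 12 = 8026 mg
CL = 205 mL/min = 205 × 0.06 = 12.30 L/h
Infusion rate = 12.30 L/h × 12 mg/L = 147.6 mg/h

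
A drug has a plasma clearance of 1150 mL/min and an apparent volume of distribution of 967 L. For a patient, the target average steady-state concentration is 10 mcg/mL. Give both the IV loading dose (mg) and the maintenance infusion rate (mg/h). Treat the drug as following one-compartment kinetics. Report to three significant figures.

LD = Vd · C_target = 967.0 × 10 = 9670 mg
CL = 1150 mL/min = 1150 × 0.06 = 69.00 L/h
Maintenance infusion rate = CL × Css = 69.00 × 10 = 690.0 mg/h

(a) 9670 mg; (b) 690 mg/h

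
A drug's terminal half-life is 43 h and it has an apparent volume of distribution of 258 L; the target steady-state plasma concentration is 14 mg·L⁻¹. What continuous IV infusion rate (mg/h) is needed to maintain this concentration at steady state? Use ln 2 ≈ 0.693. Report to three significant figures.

k = 0.693/43 = 0.01612 h⁻¹, so CL = k·Vd = 0.01612 × 258.0 = 4.159 L/h
Infusion rate = CL × Css = 4.159 × 14 = 58.23 mg/h

58.2 mg/h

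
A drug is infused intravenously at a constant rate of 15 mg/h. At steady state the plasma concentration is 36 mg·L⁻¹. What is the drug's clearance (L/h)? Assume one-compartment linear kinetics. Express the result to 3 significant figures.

0.417 L/h

At steady state, infusion rate = CL × Css, so CL = rate / Css.
CL = 15 / 36 = 0.4167 L/h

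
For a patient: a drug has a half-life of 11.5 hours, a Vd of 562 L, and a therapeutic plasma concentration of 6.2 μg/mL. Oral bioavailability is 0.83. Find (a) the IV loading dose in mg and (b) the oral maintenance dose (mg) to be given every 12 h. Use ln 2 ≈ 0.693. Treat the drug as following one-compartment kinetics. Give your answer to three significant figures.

LD = Vd × C = 562.0 × 6.2 = 3484 mg
CL = 0.693 × Vd / t½ = 0.693 × 562.0 / 11.5 = 33.87 L/h
D = CL × Css × τ / F = 33.87 × 6.2 × 12 / 0.83 = 3036 mg

(a) 3480 mg; (b) 3040 mg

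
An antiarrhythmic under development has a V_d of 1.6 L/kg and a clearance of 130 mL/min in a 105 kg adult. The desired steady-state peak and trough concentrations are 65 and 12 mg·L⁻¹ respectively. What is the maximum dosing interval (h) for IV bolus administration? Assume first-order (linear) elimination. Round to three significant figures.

Vd = 1.6 L/kg × 105 kg = 168.0 L
CL = 130 mL/min = 130 × 0.06 = 7.800 L/h
k = CL / Vd = 7.800 / 168.0 = 0.04643 h⁻¹
Between IV bolus doses, concentration decays as C = C₀·e^(−kτ), so C_peak/C_trough = e^(kτ).
τ_max = ln(C_peak/C_trough) / k = ln(65/12) / 0.04643 = 1.689 / 0.04643 = 36.38 h

36.4 h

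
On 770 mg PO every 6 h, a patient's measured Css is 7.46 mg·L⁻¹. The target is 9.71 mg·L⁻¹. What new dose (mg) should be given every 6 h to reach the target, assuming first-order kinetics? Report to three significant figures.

For first-order elimination, Css ∝ F·D/(CL·τ); F and CL are unchanged, so Css ∝ D/τ.
D₂ = D₁ × (Css,target / Css,current) = 770 × 9.71/7.46 = 1002 mg

1000 mg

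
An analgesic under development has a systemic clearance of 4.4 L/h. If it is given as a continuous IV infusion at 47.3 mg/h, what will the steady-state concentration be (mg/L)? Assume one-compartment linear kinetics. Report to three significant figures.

10.8 mg/L

Css = rate / CL = 47.3 / 4.400 = 10.75 mg/L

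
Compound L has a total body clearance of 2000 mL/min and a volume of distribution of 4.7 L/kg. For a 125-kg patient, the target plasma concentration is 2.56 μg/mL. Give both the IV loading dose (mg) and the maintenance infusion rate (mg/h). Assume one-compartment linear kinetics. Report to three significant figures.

Vd(total) = 125 kg × 4.7 L/kg = 587.5 L
Loading: fill Vd to C_target → 587.5 L × 2.56 mg/L = 1504 mg
CL = 2000 mL/min = 2000 × 0.06 = 120.0 L/h
Maintenance infusion rate = CL × Css = 120.0 × 2.56 = 307.2 mg/h

(a) 1500 mg; (b) 307 mg/h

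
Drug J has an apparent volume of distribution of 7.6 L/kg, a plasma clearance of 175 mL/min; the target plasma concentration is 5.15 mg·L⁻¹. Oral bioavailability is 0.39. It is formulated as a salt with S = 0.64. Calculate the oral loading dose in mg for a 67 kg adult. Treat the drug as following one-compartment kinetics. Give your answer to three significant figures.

10500 mg

Vd = 7.6 L/kg × 67 kg = 509.2 L
LD = Vd × C / F / S = 509.2 × 5.150 / 0.39 / 0.64 = 10510 mg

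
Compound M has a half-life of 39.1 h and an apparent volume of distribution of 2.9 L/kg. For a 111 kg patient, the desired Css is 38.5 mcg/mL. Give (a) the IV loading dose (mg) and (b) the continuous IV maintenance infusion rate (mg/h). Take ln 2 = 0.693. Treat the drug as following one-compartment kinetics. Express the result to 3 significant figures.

Vd = 2.9 L/kg × 111 kg = 321.9 L
LD = Vd × C = 321.9 × 38.5 = 12390 mg
CL = 0.693 × Vd / t½ = 0.693 × 321.9 / 39.1 = 5.705 L/h
Infusion rate = CL × Css = 5.705 × 38.5 = 219.6 mg/h

(a) 12400 mg; (b) 220 mg/h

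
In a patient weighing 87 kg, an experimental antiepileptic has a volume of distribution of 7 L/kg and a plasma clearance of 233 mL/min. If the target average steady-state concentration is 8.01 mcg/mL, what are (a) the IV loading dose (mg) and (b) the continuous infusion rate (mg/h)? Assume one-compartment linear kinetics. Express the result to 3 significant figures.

(a) 4880 mg; (b) 112 mg/h

Total Vd = 7 × 87 = 609.0 L
LD = Vd · C_target = 609.0 × 8.01 = 4878 mg
CL = 233 mL/min × 60/1000 = 13.98 L/h
Maintenance infusion rate = CL × Css = 13.98 × 8.01 = 112.0 mg/h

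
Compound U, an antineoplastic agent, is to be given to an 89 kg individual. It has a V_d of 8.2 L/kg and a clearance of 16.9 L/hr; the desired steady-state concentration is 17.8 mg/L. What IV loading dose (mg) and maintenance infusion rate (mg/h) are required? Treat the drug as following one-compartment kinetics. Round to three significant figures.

(a) 13000 mg; (b) 301 mg/h

Total Vd = 8.2 × 89 = 729.8 L
Loading: fill Vd to C_target → 729.8 L × 17.8 mg/L = 12990 mg
Infusion rate = 16.90 L/h × 17.8 mg/L = 300.8 mg/h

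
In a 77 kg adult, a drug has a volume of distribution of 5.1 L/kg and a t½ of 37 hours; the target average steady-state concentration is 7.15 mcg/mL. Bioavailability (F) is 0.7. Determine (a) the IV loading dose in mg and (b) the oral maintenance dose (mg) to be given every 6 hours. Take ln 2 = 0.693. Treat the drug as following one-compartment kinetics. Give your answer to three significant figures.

Total Vd = 5.1 × 77 = 392.7 L
LD = Vd × C = 392.7 × 7.15 = 2808 mg
CL = 0.693 × Vd / t½ = 0.693 × 392.7 / 37 = 7.355 L/h
D = CL × Css × τ / F = 7.355 × 7.15 × 6 / 0.7 = 450.8 mg

(a) 2810 mg; (b) 451 mg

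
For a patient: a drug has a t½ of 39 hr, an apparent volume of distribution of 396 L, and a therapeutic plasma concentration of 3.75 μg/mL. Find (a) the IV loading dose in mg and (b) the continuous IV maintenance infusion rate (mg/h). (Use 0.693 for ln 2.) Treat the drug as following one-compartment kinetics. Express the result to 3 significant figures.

(a) 1490 mg; (b) 26.4 mg/h

LD = Vd × C = 396.0 × 3.75 = 1485 mg
CL = 0.693 × Vd / t½ = 0.693 × 396.0 / 39 = 7.037 L/h
Infusion rate = CL × Css = 7.037 × 3.75 = 26.39 mg/h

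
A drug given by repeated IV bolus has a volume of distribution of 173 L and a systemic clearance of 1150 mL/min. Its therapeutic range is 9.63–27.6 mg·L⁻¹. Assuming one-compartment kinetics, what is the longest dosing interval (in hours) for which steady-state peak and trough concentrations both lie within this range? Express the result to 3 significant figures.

2.64 h

Convert clearance: 1150 mL/min × 60 min/h ÷ 1000 mL/L = 69.00 L/h
k = CL / Vd = 69.00 / 173.0 = 0.3988 h⁻¹
Between IV bolus doses, concentration decays as C = C₀·e^(−kτ), so C_peak/C_trough = e^(kτ).
τ_max = ln(C_peak/C_trough) / k = ln(27.6/9.63) / 0.3988 = 1.053 / 0.3988 = 2.640 h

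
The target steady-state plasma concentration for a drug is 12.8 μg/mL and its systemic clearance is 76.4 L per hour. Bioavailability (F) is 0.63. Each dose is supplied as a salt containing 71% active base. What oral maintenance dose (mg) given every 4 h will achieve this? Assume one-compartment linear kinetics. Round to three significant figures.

At steady state, dose per interval replaces the amount cleared in that interval: F·S·D/τ = CL·Css.
D = CL × Css × τ / F / S = 76.40 × 12.8 × 4 / 0.63 / 0.71 = 8745 mg

8750 mg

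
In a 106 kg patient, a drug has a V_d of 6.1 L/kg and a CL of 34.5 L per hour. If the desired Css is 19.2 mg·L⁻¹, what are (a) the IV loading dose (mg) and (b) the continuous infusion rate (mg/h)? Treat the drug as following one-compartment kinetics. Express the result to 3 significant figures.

Vd(total) = 106 kg × 6.1 L/kg = 646.6 L
LD = Vd · C_target = 646.6 × 19.2 = 12410 mg
Maintenance: replace elimination → rate = CL × Css = 34.50 × 19.2 = 662.4 mg/h

(a) 12400 mg; (b) 662 mg/h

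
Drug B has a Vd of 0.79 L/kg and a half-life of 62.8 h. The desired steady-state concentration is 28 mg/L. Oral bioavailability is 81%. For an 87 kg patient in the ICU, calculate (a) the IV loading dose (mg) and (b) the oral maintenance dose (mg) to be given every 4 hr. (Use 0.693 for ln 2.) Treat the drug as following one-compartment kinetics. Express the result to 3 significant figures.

Total Vd = 0.79 × 87 = 68.73 L
LD = Vd × C = 68.73 × 28 = 1924 mg
CL = 0.693 × Vd / t½ = 0.693 × 68.73 / 62.8 = 0.7584 L/h
D = CL × Css × τ / F = 0.7584 × 28 × 4 / 0.81 = 104.9 mg

(a) 1920 mg; (b) 105 mg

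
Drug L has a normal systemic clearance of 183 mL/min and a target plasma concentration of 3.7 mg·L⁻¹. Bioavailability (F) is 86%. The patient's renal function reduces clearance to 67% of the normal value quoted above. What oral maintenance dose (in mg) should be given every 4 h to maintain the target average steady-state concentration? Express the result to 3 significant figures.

Convert clearance: 183 mL/min × 60 min/h ÷ 1000 mL/L = 10.98 L/h
Patient clearance = 0.67 × 10.98 = 7.357 L/h
D = CL × Css × τ / F = 7.357 × 3.7 × 4 / 0.86 = 126.6 mg

127 mg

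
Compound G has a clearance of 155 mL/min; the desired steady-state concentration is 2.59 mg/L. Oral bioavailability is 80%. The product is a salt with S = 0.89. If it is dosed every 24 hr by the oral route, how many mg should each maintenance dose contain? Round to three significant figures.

CL = 155 mL/min = 155 × 0.06 = 9.300 L/h
D = CL × Css × τ / F / S = 9.300 × 2.59 × 24 / 0.8 / 0.89 = 811.9 mg

812 mg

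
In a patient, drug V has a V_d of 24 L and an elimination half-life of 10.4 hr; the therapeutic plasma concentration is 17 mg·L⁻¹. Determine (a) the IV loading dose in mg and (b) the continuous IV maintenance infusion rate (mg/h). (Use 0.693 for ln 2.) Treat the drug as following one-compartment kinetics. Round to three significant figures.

LD = Vd × C = 24.00 × 17 = 408.0 mg
CL = 0.693 × Vd / t½ = 0.693 × 24.00 / 10.4 = 1.599 L/h
Infusion rate = CL × Css = 1.599 × 17 = 27.18 mg/h

(a) 408 mg; (b) 27.2 mg/h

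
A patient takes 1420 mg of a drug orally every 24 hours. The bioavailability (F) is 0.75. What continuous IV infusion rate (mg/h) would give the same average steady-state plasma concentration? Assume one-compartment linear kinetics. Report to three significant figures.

Equivalent systemic input: infusion rate = F·D/τ.
Rate = 0.75 × 1420 / 24 = 44.38 mg/h

44.4 mg/h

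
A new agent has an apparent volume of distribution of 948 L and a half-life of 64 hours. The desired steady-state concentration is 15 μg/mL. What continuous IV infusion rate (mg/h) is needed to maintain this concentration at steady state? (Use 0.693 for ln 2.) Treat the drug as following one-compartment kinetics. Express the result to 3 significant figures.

154 mg/h

CL = ln 2 · Vd / t½ = 0.693 × 948.0 / 64 = 10.27 L/h
Infusion rate = CL × Css = 10.27 × 15 = 154.1 mg/h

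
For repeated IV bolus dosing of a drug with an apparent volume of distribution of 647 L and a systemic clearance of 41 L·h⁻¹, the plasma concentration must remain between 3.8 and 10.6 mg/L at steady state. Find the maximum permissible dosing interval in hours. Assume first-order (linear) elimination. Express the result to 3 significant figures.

k = CL / Vd = 41.00 / 647.0 = 0.06337 h⁻¹
Between IV bolus doses, concentration decays as C = C₀·e^(−kτ), so C_peak/C_trough = e^(kτ).
τ_max = ln(C_peak/C_trough) / k = ln(10.6/3.8) / 0.06337 = 1.026 / 0.06337 = 16.19 h

16.2 h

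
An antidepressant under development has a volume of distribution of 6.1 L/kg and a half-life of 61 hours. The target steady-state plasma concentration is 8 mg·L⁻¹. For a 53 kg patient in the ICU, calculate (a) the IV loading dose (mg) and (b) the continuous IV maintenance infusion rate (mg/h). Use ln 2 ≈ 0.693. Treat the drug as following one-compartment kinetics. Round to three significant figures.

(a) 2590 mg; (b) 29.4 mg/h

Vd(total) = 53 kg × 6.1 L/kg = 323.3 L
LD = Vd × C = 323.3 × 8 = 2586 mg
CL = 0.693 × Vd / t½ = 0.693 × 323.3 / 61 = 3.673 L/h
Infusion rate = CL × Css = 3.673 × 8 = 29.38 mg/h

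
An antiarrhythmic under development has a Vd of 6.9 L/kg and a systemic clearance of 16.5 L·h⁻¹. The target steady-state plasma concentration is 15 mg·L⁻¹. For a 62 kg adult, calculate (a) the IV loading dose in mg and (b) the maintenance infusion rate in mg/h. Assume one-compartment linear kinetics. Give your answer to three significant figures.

Vd(total) = 62 kg × 6.9 L/kg = 427.8 L
LD = Vd · C_target = 427.8 × 15 = 6417 mg
Infusion rate = 16.50 L/h × 15 mg/L = 247.5 mg/h

(a) 6420 mg; (b) 248 mg/h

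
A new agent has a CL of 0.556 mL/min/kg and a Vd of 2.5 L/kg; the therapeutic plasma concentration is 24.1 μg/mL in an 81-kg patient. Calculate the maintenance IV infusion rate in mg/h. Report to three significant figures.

CL = 0.556 mL/min/kg × 81 kg = 45.04 mL/min = 45.04 × 60/1000 = 2.702 L/h
Rate = CL × Css = 2.702 × 24.1 = 65.12 mg/h

65.1 mg/h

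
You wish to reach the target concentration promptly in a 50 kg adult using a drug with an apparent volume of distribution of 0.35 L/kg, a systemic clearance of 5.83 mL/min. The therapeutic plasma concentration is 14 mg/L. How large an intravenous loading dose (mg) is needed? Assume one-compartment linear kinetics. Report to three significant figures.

Vd(total) = 50 kg × 0.35 L/kg = 17.50 L
LD = Vd × C = 17.50 × 14.00 = 245.0 mg

245 mg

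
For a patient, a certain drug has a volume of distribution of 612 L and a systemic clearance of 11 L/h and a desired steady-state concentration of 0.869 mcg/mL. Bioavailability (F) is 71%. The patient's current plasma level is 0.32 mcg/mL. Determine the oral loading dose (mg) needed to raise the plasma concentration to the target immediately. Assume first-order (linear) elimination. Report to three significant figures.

LD is governed by Vd — clearance does not enter the loading-dose calculation.
Concentration deficit ΔC = 0.869 − 0.32 = 0.5490 mg/L
LD = Vd × ΔC / F = 612.0 × 0.5490 / 0.71 = 473.2 mg

473 mg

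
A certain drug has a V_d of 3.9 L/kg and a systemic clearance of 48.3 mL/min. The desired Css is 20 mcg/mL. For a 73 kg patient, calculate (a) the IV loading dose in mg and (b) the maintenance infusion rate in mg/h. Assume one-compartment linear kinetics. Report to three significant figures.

Vd = 3.9 L/kg × 73 kg = 284.7 L
LD = Vd · C_target = 284.7 × 20 = 5694 mg
CL = 48.3 mL/min × 60/1000 = 2.898 L/h
Maintenance: replace elimination → rate = CL × Css = 2.898 × 20 = 57.96 mg/h

(a) 5690 mg; (b) 58.0 mg/h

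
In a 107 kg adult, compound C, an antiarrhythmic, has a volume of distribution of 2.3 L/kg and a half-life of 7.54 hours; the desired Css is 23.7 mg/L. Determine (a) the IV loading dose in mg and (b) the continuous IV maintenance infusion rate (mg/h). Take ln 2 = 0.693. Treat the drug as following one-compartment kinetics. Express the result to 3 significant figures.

(a) 5830 mg; (b) 536 mg/h

Total Vd = 2.3 × 107 = 246.1 L
LD = Vd × C = 246.1 × 23.7 = 5833 mg
CL = 0.693 × Vd / t½ = 0.693 × 246.1 / 7.54 = 22.62 L/h
Infusion rate = CL × Css = 22.62 × 23.7 = 536.1 mg/h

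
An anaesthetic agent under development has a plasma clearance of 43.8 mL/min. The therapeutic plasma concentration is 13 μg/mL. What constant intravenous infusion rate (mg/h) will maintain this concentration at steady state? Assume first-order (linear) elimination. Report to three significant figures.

34.2 mg/h

CL = 43.8 mL/min × 60/1000 = 2.628 L/h
Rate = CL × Css = 2.628 × 13 = 34.16 mg/h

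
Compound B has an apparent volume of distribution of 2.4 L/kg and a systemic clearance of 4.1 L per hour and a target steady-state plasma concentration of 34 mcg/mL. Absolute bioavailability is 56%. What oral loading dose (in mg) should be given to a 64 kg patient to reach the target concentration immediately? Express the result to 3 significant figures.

9330 mg

Vd = 2.4 L/kg × 64 kg = 153.6 L
LD = Vd × C / F = 153.6 × 34.00 / 0.56 = 9326 mg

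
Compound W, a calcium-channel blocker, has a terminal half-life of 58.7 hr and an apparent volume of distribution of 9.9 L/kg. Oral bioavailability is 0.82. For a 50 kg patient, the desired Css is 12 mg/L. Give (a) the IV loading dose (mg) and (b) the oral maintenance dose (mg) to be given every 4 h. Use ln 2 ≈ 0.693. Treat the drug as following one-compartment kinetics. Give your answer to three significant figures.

(a) 5940 mg; (b) 342 mg

Vd = 9.9 L/kg × 50 kg = 495.0 L
LD = Vd × C = 495.0 × 12 = 5940 mg
CL = 0.693 × Vd / t½ = 0.693 × 495.0 / 58.7 = 5.844 L/h
D = CL × Css × τ / F = 5.844 × 12 × 4 / 0.82 = 342.1 mg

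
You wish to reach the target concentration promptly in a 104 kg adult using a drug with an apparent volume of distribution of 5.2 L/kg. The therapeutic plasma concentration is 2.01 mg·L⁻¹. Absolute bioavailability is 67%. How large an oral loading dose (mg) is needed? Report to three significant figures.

1620 mg

Total Vd = 5.2 × 104 = 540.8 L
LD = Vd × C / F = 540.8 × 2.010 / 0.67 = 1622 mg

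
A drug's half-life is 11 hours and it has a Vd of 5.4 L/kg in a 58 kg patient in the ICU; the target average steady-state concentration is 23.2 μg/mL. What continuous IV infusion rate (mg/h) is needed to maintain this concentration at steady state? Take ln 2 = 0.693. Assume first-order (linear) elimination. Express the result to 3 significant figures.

Total Vd = 5.4 × 58 = 313.2 L
CL = ln 2 · Vd / t½ = 0.693 × 313.2 / 11 = 19.73 L/h
Infusion rate = CL × Css = 19.73 × 23.2 = 457.7 mg/h

458 mg/h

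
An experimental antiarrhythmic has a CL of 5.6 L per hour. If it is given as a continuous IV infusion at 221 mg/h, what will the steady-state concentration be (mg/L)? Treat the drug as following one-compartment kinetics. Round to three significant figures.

Css = rate / CL = 221 / 5.600 = 39.46 mg/L

39.5 mg/L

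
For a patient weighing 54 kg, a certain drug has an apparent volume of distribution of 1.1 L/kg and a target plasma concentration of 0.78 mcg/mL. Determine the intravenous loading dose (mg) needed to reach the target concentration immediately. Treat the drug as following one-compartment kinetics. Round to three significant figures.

Total Vd = 1.1 × 54 = 59.40 L
The loading dose fills Vd to the target concentration.
LD = Vd × C = 59.40 × 0.7800 = 46.33 mg

46.3 mg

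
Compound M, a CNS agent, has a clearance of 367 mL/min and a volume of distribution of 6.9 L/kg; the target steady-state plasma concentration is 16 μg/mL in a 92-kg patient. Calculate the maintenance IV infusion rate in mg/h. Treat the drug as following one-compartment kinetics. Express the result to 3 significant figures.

352 mg/h

Convert clearance: 367 mL/min × 60 min/h ÷ 1000 mL/L = 22.02 L/h
Maintenance depends on clearance, not Vd — rate in must match rate out.
Infusion rate = CL · Css = 22.02 L/h × 16 mg/L = 352.3 mg/h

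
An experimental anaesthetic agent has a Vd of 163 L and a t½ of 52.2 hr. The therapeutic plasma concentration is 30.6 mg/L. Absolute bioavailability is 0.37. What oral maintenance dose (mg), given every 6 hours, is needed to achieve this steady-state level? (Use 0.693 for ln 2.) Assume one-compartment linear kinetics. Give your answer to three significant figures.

CL = ln 2 · Vd / t½ = 0.693 × 163.0 / 52.2 = 2.164 L/h
D = CL × Css × τ / F = 2.164 × 30.6 × 6 / 0.37 = 1074 mg

1070 mg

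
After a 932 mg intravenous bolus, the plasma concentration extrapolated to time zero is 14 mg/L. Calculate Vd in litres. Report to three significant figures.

Immediately after an IV bolus, C₀ = Dose / Vd, so Vd = Dose / C₀.
Vd = 932 / 14 = 66.57 L

66.6 L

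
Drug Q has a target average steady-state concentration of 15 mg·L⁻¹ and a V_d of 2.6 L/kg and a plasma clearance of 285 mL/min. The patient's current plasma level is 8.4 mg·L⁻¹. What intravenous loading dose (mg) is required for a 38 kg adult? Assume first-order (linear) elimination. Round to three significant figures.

Vd(total) = 38 kg × 2.6 L/kg = 98.80 L
Concentration deficit ΔC = 15 − 8.4 = 6.600 mg/L
LD = Vd × ΔC = 98.80 × 6.600 = 652.1 mg

652 mg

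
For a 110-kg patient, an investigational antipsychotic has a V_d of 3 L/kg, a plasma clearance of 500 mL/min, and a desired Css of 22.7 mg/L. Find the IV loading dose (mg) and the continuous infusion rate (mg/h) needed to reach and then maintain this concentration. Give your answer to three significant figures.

(a) 7490 mg; (b) 681 mg/h

Total Vd = 3 × 110 = 330.0 L
Loading dose = Vd × C = 330.0 × 22.7 = 7491 mg
Convert clearance: 500 mL/min × 60 min/h ÷ 1000 mL/L = 30.00 L/h
Maintenance infusion rate = CL × Css = 30.00 × 22.7 = 681.0 mg/h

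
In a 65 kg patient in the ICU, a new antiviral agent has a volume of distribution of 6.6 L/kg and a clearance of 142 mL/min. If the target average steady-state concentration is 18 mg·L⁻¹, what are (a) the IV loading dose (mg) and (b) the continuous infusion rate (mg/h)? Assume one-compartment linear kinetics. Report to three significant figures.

Total Vd = 6.6 × 65 = 429.0 L
Loading dose = Vd × C = 429.0 × 18 = 7722 mg
Convert clearance: 142 mL/min × 60 min/h ÷ 1000 mL/L = 8.520 L/h
Maintenance infusion rate = CL × Css = 8.520 × 18 = 153.4 mg/h

(a) 7720 mg; (b) 153 mg/h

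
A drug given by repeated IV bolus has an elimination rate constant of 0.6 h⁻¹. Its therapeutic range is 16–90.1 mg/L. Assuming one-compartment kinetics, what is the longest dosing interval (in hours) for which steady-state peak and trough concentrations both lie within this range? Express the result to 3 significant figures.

2.88 h

Between IV bolus doses, concentration decays as C = C₀·e^(−kτ), so C_peak/C_trough = e^(kτ).
τ_max = ln(C_peak/C_trough) / k = ln(90.1/16) / 0.6000 = 1.728 / 0.6000 = 2.880 h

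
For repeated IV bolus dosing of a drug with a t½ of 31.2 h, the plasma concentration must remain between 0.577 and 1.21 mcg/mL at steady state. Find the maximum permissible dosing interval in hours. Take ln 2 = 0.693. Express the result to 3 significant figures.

k = 0.693 / t½ = 0.693 / 31.2 = 0.02221 h⁻¹
Between IV bolus doses, concentration decays as C = C₀·e^(−kτ), so C_peak/C_trough = e^(kτ).
τ_max = ln(C_peak/C_trough) / k = ln(1.21/0.577) / 0.02221 = 0.7405 / 0.02221 = 33.34 h

33.3 h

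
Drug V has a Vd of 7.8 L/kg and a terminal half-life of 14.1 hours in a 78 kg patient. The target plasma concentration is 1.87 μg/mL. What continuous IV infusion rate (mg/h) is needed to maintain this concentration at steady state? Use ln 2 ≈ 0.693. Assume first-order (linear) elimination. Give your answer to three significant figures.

Total Vd = 7.8 × 78 = 608.4 L
CL = 0.693 × Vd / t½ = 0.693 × 608.4 / 14.1 = 29.90 L/h
Infusion rate = CL × Css = 29.90 × 1.87 = 55.91 mg/h

55.9 mg/h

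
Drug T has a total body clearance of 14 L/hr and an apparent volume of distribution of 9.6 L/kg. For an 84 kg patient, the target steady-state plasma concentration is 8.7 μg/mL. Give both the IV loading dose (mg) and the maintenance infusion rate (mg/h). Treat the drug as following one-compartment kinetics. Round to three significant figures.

(a) 7020 mg; (b) 122 mg/h

Vd(total) = 84 kg × 9.6 L/kg = 806.4 L
Loading dose = Vd × C = 806.4 × 8.7 = 7016 mg
Infusion rate = 14.00 L/h × 8.7 mg/L = 121.8 mg/h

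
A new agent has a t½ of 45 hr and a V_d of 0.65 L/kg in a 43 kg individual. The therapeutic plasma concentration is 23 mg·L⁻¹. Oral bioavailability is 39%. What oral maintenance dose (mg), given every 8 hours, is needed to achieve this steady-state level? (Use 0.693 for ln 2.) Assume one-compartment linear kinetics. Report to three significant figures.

Total Vd = 0.65 × 43 = 27.95 L
CL = ln 2 · Vd / t½ = 0.693 × 27.95 / 45 = 0.4304 L/h
D = CL × Css × τ / F = 0.4304 × 23 × 8 / 0.39 = 203.1 mg

203 mg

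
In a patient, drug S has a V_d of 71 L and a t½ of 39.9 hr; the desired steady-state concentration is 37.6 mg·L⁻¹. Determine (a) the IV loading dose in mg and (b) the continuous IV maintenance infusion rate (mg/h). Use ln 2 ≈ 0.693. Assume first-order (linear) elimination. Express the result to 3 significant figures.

(a) 2670 mg; (b) 46.4 mg/h

LD = Vd × C = 71.00 × 37.6 = 2670 mg
CL = 0.693 × Vd / t½ = 0.693 × 71.00 / 39.9 = 1.233 L/h
Infusion rate = CL × Css = 1.233 × 37.6 = 46.36 mg/h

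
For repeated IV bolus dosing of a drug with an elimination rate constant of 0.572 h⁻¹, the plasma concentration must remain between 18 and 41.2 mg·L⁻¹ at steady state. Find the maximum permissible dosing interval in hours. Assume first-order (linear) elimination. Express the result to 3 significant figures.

1.45 h

Between IV bolus doses, concentration decays as C = C₀·e^(−kτ), so C_peak/C_trough = e^(kτ).
τ_max = ln(C_peak/C_trough) / k = ln(41.2/18) / 0.5720 = 0.8281 / 0.5720 = 1.448 h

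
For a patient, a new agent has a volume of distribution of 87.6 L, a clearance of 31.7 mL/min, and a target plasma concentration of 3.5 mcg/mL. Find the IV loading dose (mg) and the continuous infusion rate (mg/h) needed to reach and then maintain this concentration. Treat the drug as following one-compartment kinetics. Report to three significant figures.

(a) 307 mg; (b) 6.66 mg/h

Loading: fill Vd to C_target → 87.60 L × 3.5 mg/L = 306.6 mg
Convert clearance: 31.7 mL/min × 60 min/h ÷ 1000 mL/L = 1.902 L/h
Maintenance infusion rate = CL × Css = 1.902 × 3.5 = 6.657 mg/h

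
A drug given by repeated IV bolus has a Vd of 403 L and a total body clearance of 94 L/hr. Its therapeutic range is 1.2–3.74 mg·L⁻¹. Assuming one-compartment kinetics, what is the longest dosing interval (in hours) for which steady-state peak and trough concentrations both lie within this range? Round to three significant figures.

4.87 h

k = CL / Vd = 94.00 / 403.0 = 0.2333 h⁻¹
Between IV bolus doses, concentration decays as C = C₀·e^(−kτ), so C_peak/C_trough = e^(kτ).
τ_max = ln(C_peak/C_trough) / k = ln(3.74/1.2) / 0.2333 = 1.137 / 0.2333 = 4.874 h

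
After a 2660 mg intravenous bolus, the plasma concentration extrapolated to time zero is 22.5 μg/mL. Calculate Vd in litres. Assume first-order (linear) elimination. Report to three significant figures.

Immediately after an IV bolus, C₀ = Dose / Vd, so Vd = Dose / C₀.
Vd = 2660 / 22.5 = 118.2 L

118 L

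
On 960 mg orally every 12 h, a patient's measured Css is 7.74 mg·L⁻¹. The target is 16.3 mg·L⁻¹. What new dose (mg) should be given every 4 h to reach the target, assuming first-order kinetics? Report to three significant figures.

674 mg

For first-order elimination, Css ∝ F·D/(CL·τ); F and CL are unchanged, so Css ∝ D/τ.
D₂ = D₁ × (Css,target / Css,current) × (τ₂/τ₁) = 960 × (16.3/7.74) × (4/12) = 673.9 mg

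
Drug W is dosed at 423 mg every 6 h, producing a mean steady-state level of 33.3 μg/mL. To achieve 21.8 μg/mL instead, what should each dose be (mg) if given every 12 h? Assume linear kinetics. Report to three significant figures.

With linear kinetics, Css is proportional to dose rate (D/τ) at fixed clearance.
D₂ = D₁ × (Css,target / Css,current) × (τ₂/τ₁) = 423 × (21.8/33.3) × (12/6) = 553.8 mg

554 mg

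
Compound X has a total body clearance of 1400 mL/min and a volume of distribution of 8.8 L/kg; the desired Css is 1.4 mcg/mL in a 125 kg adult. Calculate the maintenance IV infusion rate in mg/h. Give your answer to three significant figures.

118 mg/h

Convert clearance: 1400 mL/min × 60 min/h ÷ 1000 mL/L = 84.00 L/h
Rate = CL × Css = 84.00 × 1.4 = 117.6 mg/h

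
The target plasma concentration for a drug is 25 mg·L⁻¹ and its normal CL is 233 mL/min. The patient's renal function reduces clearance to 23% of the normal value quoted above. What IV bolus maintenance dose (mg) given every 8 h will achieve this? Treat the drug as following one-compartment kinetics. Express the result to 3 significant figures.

CL = 233 mL/min × 60/1000 = 13.98 L/h
Patient clearance = 0.23 × 13.98 = 3.215 L/h
D = CL × Css × τ = 3.215 × 25 × 8 = 643.0 mg

643 mg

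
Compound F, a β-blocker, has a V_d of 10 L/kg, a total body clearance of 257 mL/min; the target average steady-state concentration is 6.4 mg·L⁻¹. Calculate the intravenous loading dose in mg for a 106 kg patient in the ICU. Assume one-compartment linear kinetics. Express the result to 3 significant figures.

Total Vd = 10 × 106 = 1060 L
LD is governed by Vd — clearance does not enter the loading-dose calculation.
LD = Vd × C = 1060 × 6.400 = 6784 mg

6780 mg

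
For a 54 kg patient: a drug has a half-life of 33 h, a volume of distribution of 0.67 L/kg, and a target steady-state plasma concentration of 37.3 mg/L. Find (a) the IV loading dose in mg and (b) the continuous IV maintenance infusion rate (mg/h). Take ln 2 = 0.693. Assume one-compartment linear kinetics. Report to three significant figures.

Vd(total) = 54 kg × 0.67 L/kg = 36.18 L
LD = Vd × C = 36.18 × 37.3 = 1350 mg
CL = 0.693 × Vd / t½ = 0.693 × 36.18 / 33 = 0.7598 L/h
Infusion rate = CL × Css = 0.7598 × 37.3 = 28.34 mg/h

(a) 1350 mg; (b) 28.3 mg/h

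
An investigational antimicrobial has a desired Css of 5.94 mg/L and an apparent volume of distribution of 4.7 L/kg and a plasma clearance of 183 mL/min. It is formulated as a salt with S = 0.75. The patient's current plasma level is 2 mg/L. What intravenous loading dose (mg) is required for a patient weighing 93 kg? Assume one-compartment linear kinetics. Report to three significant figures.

2300 mg

Total Vd = 4.7 × 93 = 437.1 L
Concentration deficit ΔC = 5.94 − 2 = 3.940 mg/L
LD = Vd × ΔC / S = 437.1 × 3.940 / 0.75 = 2296 mg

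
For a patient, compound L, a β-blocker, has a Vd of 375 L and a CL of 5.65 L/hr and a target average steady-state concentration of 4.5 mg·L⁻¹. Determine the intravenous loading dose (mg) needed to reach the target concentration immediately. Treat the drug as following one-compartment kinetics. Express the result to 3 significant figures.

1690 mg

LD = Vd × C = 375.0 × 4.500 = 1688 mg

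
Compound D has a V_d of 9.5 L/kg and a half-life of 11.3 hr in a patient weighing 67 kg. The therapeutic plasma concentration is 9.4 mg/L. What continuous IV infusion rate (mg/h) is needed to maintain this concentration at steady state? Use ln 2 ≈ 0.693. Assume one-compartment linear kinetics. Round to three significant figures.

367 mg/h

Total Vd = 9.5 × 67 = 636.5 L
k = 0.693/11.3 = 0.06133 h⁻¹, so CL = k·Vd = 0.06133 × 636.5 = 39.04 L/h
Infusion rate = CL × Css = 39.04 × 9.4 = 367.0 mg/h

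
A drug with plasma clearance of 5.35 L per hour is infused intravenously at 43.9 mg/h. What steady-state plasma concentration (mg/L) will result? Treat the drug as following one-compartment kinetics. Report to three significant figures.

Css = rate / CL = 43.9 / 5.350 = 8.206 mg/L

8.21 mg/L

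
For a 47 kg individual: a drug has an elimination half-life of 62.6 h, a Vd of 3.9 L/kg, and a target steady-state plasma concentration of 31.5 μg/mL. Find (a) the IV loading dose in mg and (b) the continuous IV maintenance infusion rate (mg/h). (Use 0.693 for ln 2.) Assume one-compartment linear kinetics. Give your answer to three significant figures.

Vd(total) = 47 kg × 3.9 L/kg = 183.3 L
LD = Vd × C = 183.3 × 31.5 = 5774 mg
CL = 0.693 × Vd / t½ = 0.693 × 183.3 / 62.6 = 2.029 L/h
Infusion rate = CL × Css = 2.029 × 31.5 = 63.91 mg/h

(a) 5770 mg; (b) 63.9 mg/h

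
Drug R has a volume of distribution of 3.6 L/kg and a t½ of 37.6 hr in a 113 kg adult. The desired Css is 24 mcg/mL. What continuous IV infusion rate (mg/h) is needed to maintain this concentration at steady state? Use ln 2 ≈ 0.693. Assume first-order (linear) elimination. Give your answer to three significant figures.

Total Vd = 3.6 × 113 = 406.8 L
CL = ln 2 · Vd / t½ = 0.693 × 406.8 / 37.6 = 7.498 L/h
Infusion rate = CL × Css = 7.498 × 24 = 180.0 mg/h

180 mg/h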